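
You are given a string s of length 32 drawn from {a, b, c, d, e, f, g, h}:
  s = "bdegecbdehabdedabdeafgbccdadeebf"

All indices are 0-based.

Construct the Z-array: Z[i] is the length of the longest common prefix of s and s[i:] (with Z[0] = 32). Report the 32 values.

[32, 0, 0, 0, 0, 0, 3, 0, 0, 0, 0, 3, 0, 0, 0, 0, 3, 0, 0, 0, 0, 0, 1, 0, 0, 0, 0, 0, 0, 0, 1, 0]

Z[0]=32
i=1: fresh scan; Z[1]=0
i=2: fresh scan; Z[2]=0
i=3: fresh scan; Z[3]=0
i=4: fresh scan; Z[4]=0
i=5: fresh scan; Z[5]=0
i=6: fresh scan; Z[6]=3 grow→box=[6,9)
i=7: min(r-i=2, Z[1]=0)=0; Z[7]=0
i=8: min(r-i=1, Z[2]=0)=0; Z[8]=0
i=9: fresh scan; Z[9]=0
i=10: fresh scan; Z[10]=0
i=11: fresh scan; Z[11]=3 grow→box=[11,14)
i=12: min(r-i=2, Z[1]=0)=0; Z[12]=0
i=13: min(r-i=1, Z[2]=0)=0; Z[13]=0
i=14: fresh scan; Z[14]=0
i=15: fresh scan; Z[15]=0
i=16: fresh scan; Z[16]=3 grow→box=[16,19)
i=17: min(r-i=2, Z[1]=0)=0; Z[17]=0
i=18: min(r-i=1, Z[2]=0)=0; Z[18]=0
i=19: fresh scan; Z[19]=0
i=20: fresh scan; Z[20]=0
i=21: fresh scan; Z[21]=0
i=22: fresh scan; Z[22]=1 grow→box=[22,23)
i=23: fresh scan; Z[23]=0
i=24: fresh scan; Z[24]=0
i=25: fresh scan; Z[25]=0
i=26: fresh scan; Z[26]=0
i=27: fresh scan; Z[27]=0
i=28: fresh scan; Z[28]=0
i=29: fresh scan; Z[29]=0
i=30: fresh scan; Z[30]=1 grow→box=[30,31)
i=31: fresh scan; Z[31]=0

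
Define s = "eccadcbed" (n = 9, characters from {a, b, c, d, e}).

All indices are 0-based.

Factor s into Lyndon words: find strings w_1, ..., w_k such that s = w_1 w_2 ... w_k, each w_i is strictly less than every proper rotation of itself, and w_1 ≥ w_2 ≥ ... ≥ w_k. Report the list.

["e", "c", "c", "adcbed"]

emit factor 1: 'e' (i=0, period=1)
emit factor 2: 'c' (i=1, period=1)
emit factor 3: 'c' (i=2, period=1)
emit factor 4: 'adcbed' (i=3, period=6)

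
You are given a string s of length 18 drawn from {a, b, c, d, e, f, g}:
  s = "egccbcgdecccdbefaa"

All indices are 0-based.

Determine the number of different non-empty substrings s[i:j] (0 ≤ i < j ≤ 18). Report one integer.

rank | idx | suffix
   0 |  17 | a
   1 |  16 | aa
   2 |   4 | bcgdecccdbefaa
   3 |  13 | befaa
   4 |   3 | cbcgdecccdbefaa
   5 |   2 | ccbcgdecccdbefaa
   6 |   9 | cccdbefaa
   7 |  10 | ccdbefaa
   8 |  11 | cdbefaa
   9 |   5 | cgdecccdbefaa
  10 |  12 | dbefaa
  11 |   7 | decccdbefaa
  12 |   8 | ecccdbefaa
  13 |  14 | efaa
  14 |   0 | egccbcgdecccdbefaa
  15 |  15 | faa
  16 |   1 | gccbcgdecccdbefaa
  17 |   6 | gdecccdbefaa

SA = [17, 16, 4, 13, 3, 2, 9, 10, 11, 5, 12, 7, 8, 14, 0, 15, 1, 6]
rank  pair      lcp
   1  s[17:],s[16:]  1  'a'
   2  s[16:],s[4:]  0  ''
   3  s[4:],s[13:]  1  'b'
   4  s[13:],s[3:]  0  ''
   5  s[3:],s[2:]  1  'c'
   6  s[2:],s[9:]  2  'cc'
   7  s[9:],s[10:]  2  'cc'
   8  s[10:],s[11:]  1  'c'
   9  s[11:],s[5:]  1  'c'
  10  s[5:],s[12:]  0  ''
  11  s[12:],s[7:]  1  'd'
  12  s[7:],s[8:]  0  ''
  13  s[8:],s[14:]  1  'e'
  14  s[14:],s[0:]  1  'e'
  15  s[0:],s[15:]  0  ''
  16  s[15:],s[1:]  0  ''
  17  s[1:],s[6:]  1  'g'

n(n+1)/2 = 18·19/2 = 171
Σ LCP = 0 + 1 + 0 + 1 + 0 + 1 + 2 + 2 + 1 + 1 + 0 + 1 + 0 + 1 + 1 + 0 + 0 + 1 = 13
distinct = 171 − 13 = 158

158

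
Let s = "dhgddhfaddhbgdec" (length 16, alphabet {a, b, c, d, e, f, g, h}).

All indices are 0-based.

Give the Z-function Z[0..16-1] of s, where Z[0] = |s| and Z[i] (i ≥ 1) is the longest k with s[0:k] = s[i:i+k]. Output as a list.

[16, 0, 0, 1, 2, 0, 0, 0, 1, 2, 0, 0, 0, 1, 0, 0]

Z[0]=16
i=1: fresh scan; Z[1]=0
i=2: fresh scan; Z[2]=0
i=3: fresh scan; Z[3]=1 extend→box=[3,4)
i=4: fresh scan; Z[4]=2 extend→box=[4,6)
i=5: min(r-i=1, Z[1]=0)=0; Z[5]=0
i=6: fresh scan; Z[6]=0
i=7: fresh scan; Z[7]=0
i=8: fresh scan; Z[8]=1 extend→box=[8,9)
i=9: fresh scan; Z[9]=2 extend→box=[9,11)
i=10: min(r-i=1, Z[1]=0)=0; Z[10]=0
i=11: fresh scan; Z[11]=0
i=12: fresh scan; Z[12]=0
i=13: fresh scan; Z[13]=1 extend→box=[13,14)
i=14: fresh scan; Z[14]=0
i=15: fresh scan; Z[15]=0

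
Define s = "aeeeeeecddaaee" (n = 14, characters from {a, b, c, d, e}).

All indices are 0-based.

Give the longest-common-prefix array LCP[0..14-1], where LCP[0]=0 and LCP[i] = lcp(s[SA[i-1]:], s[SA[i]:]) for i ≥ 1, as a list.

[0, 1, 3, 0, 0, 1, 0, 1, 1, 2, 2, 3, 4, 5]

sorted suffixes:
  #0 SA[0]=10  'aaee'
  #1 SA[1]=11  'aee'
  #2 SA[2]=0  'aeeeeeecddaaee'
  #3 SA[3]=7  'cddaaee'
  #4 SA[4]=9  'daaee'
  #5 SA[5]=8  'ddaaee'
  #6 SA[6]=13  'e'
  #7 SA[7]=6  'ecddaaee'
  #8 SA[8]=12  'ee'
  #9 SA[9]=5  'eecddaaee'
  #10 SA[10]=4  'eeecddaaee'
  #11 SA[11]=3  'eeeecddaaee'
  #12 SA[12]=2  'eeeeecddaaee'
  #13 SA[13]=1  'eeeeeecddaaee'

SA = [10, 11, 0, 7, 9, 8, 13, 6, 12, 5, 4, 3, 2, 1]
[i] adj suffixes → lcp
  [1] 10/11 → 1 ('a')
  [2] 11/0 → 3 ('aee')
  [3] 0/7 → 0 ('')
  [4] 7/9 → 0 ('')
  [5] 9/8 → 1 ('d')
  [6] 8/13 → 0 ('')
  [7] 13/6 → 1 ('e')
  [8] 6/12 → 1 ('e')
  [9] 12/5 → 2 ('ee')
  [10] 5/4 → 2 ('ee')
  [11] 4/3 → 3 ('eee')
  [12] 3/2 → 4 ('eeee')
  [13] 2/1 → 5 ('eeeee')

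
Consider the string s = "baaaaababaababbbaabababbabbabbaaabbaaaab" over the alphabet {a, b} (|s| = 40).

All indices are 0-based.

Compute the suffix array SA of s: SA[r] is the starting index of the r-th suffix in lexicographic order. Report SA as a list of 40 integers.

[1, 35, 2, 36, 3, 30, 37, 4, 16, 9, 31, 38, 7, 5, 17, 19, 10, 32, 27, 24, 21, 12, 39, 0, 34, 29, 15, 8, 6, 18, 26, 23, 20, 11, 33, 28, 14, 25, 22, 13]

rank | idx | suffix
   0 |   1 | aaaaababaababbbaabababbabbabbaaabbaaaab
   1 |  35 | aaaab
   2 |   2 | aaaababaababbbaabababbabbabbaaabbaaaab
   3 |  36 | aaab
   4 |   3 | aaababaababbbaabababbabbabbaaabbaaaab
   5 |  30 | aaabbaaaab
   6 |  37 | aab
   7 |   4 | aababaababbbaabababbabbabbaaabbaaaab
   8 |  16 | aabababbabbabbaaabbaaaab
   9 |   9 | aababbbaabababbabbabbaaabbaaaab
  10 |  31 | aabbaaaab
  11 |  38 | ab
  12 |   7 | abaababbbaabababbabbabbaaabbaaaab
  13 |   5 | ababaababbbaabababbabbabbaaabbaaaab
  14 |  17 | abababbabbabbaaabbaaaab
  15 |  19 | ababbabbabbaaabbaaaab
  16 |  10 | ababbbaabababbabbabbaaabbaaaab
  17 |  32 | abbaaaab
  18 |  27 | abbaaabbaaaab
  19 |  24 | abbabbaaabbaaaab
  20 |  21 | abbabbabbaaabbaaaab
  21 |  12 | abbbaabababbabbabbaaabbaaaab
  22 |  39 | b
  23 |   0 | baaaaababaababbbaabababbabbabbaaabbaaaab
  24 |  34 | baaaab
  25 |  29 | baaabbaaaab
  26 |  15 | baabababbabbabbaaabbaaaab
  27 |   8 | baababbbaabababbabbabbaaabbaaaab
  28 |   6 | babaababbbaabababbabbabbaaabbaaaab
  29 |  18 | bababbabbabbaaabbaaaab
  30 |  26 | babbaaabbaaaab
  31 |  23 | babbabbaaabbaaaab
  32 |  20 | babbabbabbaaabbaaaab
  33 |  11 | babbbaabababbabbabbaaabbaaaab
  34 |  33 | bbaaaab
  35 |  28 | bbaaabbaaaab
  36 |  14 | bbaabababbabbabbaaabbaaaab
  37 |  25 | bbabbaaabbaaaab
  38 |  22 | bbabbabbaaabbaaaab
  39 |  13 | bbbaabababbabbabbaaabbaaaab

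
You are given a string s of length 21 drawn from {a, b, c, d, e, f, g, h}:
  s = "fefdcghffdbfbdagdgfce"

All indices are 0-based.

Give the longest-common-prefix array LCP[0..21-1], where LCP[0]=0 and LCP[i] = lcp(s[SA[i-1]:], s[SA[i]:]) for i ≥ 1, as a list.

sorted suffixes:
  #0 SA[0]=14  'agdgfce'
  #1 SA[1]=12  'bdagdgfce'
  #2 SA[2]=10  'bfbdagdgfce'
  #3 SA[3]=19  'ce'
  #4 SA[4]=4  'cghffdbfbdagdgfce'
  #5 SA[5]=13  'dagdgfce'
  #6 SA[6]=9  'dbfbdagdgfce'
  #7 SA[7]=3  'dcghffdbfbdagdgfce'
  #8 SA[8]=16  'dgfce'
  #9 SA[9]=20  'e'
  #10 SA[10]=1  'efdcghffdbfbdagdgfce'
  #11 SA[11]=11  'fbdagdgfce'
  #12 SA[12]=18  'fce'
  #13 SA[13]=8  'fdbfbdagdgfce'
  #14 SA[14]=2  'fdcghffdbfbdagdgfce'
  #15 SA[15]=0  'fefdcghffdbfbdagdgfce'
  #16 SA[16]=7  'ffdbfbdagdgfce'
  #17 SA[17]=15  'gdgfce'
  #18 SA[18]=17  'gfce'
  #19 SA[19]=5  'ghffdbfbdagdgfce'
  #20 SA[20]=6  'hffdbfbdagdgfce'

SA = [14, 12, 10, 19, 4, 13, 9, 3, 16, 20, 1, 11, 18, 8, 2, 0, 7, 15, 17, 5, 6]
rank  pair      lcp
   1  s[14:],s[12:]  0  ''
   2  s[12:],s[10:]  1  'b'
   3  s[10:],s[19:]  0  ''
   4  s[19:],s[4:]  1  'c'
   5  s[4:],s[13:]  0  ''
   6  s[13:],s[9:]  1  'd'
   7  s[9:],s[3:]  1  'd'
   8  s[3:],s[16:]  1  'd'
   9  s[16:],s[20:]  0  ''
  10  s[20:],s[1:]  1  'e'
  11  s[1:],s[11:]  0  ''
  12  s[11:],s[18:]  1  'f'
  13  s[18:],s[8:]  1  'f'
  14  s[8:],s[2:]  2  'fd'
  15  s[2:],s[0:]  1  'f'
  16  s[0:],s[7:]  1  'f'
  17  s[7:],s[15:]  0  ''
  18  s[15:],s[17:]  1  'g'
  19  s[17:],s[5:]  1  'g'
  20  s[5:],s[6:]  0  ''

[0, 0, 1, 0, 1, 0, 1, 1, 1, 0, 1, 0, 1, 1, 2, 1, 1, 0, 1, 1, 0]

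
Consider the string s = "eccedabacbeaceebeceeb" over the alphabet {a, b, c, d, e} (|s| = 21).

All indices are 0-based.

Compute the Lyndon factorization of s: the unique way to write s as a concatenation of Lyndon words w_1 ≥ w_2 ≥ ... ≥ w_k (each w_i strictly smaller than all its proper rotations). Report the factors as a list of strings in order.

emit factor 1: 'e' (i=0, period=1)
emit factor 2: 'cced' (i=1, period=4)
emit factor 3: 'abacbeaceebeceeb' (i=5, period=16)

["e", "cced", "abacbeaceebeceeb"]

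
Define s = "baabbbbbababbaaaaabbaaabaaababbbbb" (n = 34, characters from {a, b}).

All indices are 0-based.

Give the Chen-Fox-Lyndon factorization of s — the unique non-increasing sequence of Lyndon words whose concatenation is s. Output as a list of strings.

["b", "aabbbbbababb", "aaaaabbaaabaaababbbbb"]

emit factor 1: 'b' (i=0, period=1)
emit factor 2: 'aabbbbbababb' (i=1, period=12)
emit factor 3: 'aaaaabbaaabaaababbbbb' (i=13, period=21)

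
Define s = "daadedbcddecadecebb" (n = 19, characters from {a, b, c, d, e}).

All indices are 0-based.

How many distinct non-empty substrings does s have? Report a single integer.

170

rank→(start, suffix):
  0 → (1, 'aadedbcddecadecebb')
  1 → (12, 'adecebb')
  2 → (2, 'adedbcddecadecebb')
  3 → (18, 'b')
  4 → (17, 'bb')
  5 → (6, 'bcddecadecebb')
  6 → (11, 'cadecebb')
  7 → (7, 'cddecadecebb')
  8 → (15, 'cebb')
  9 → (0, 'daadedbcddecadecebb')
  10 → (5, 'dbcddecadecebb')
  11 → (8, 'ddecadecebb')
  12 → (9, 'decadecebb')
  13 → (13, 'decebb')
  14 → (3, 'dedbcddecadecebb')
  15 → (16, 'ebb')
  16 → (10, 'ecadecebb')
  17 → (14, 'ecebb')
  18 → (4, 'edbcddecadecebb')

SA = [1, 12, 2, 18, 17, 6, 11, 7, 15, 0, 5, 8, 9, 13, 3, 16, 10, 14, 4]
[i] adj suffixes → lcp
  [1] 1/12 → 1 ('a')
  [2] 12/2 → 3 ('ade')
  [3] 2/18 → 0 ('')
  [4] 18/17 → 1 ('b')
  [5] 17/6 → 1 ('b')
  [6] 6/11 → 0 ('')
  [7] 11/7 → 1 ('c')
  [8] 7/15 → 1 ('c')
  [9] 15/0 → 0 ('')
  [10] 0/5 → 1 ('d')
  [11] 5/8 → 1 ('d')
  [12] 8/9 → 1 ('d')
  [13] 9/13 → 3 ('dec')
  [14] 13/3 → 2 ('de')
  [15] 3/16 → 0 ('')
  [16] 16/10 → 1 ('e')
  [17] 10/14 → 2 ('ec')
  [18] 14/4 → 1 ('e')

n(n+1)/2 = 19·20/2 = 190
Σ LCP = 0 + 1 + 3 + 0 + 1 + 1 + 0 + 1 + 1 + 0 + 1 + 1 + 1 + 3 + 2 + 0 + 1 + 2 + 1 = 20
distinct = 190 − 20 = 170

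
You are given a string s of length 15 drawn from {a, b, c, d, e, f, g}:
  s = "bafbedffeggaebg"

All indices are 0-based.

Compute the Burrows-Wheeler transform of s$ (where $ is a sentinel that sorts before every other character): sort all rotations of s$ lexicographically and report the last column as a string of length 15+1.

ggb$feeabfafdbge

rank  rotation          last
    0  $bafbedffeggaebg  g
    1  aebg$bafbedffegg  g
    2  afbedffeggaebg$b  b
    3  bafbedffeggaebg$  $
    4  bedffeggaebg$baf  f
    5  bg$bafbedffeggae  e
    6  dffeggaebg$bafbe  e
    7  ebg$bafbedffegga  a
    8  edffeggaebg$bafb  b
    9  eggaebg$bafbedff  f
   10  fbedffeggaebg$ba  a
   11  feggaebg$bafbedf  f
   12  ffeggaebg$bafbed  d
   13  g$bafbedffeggaeb  b
   14  gaebg$bafbedffeg  g
   15  ggaebg$bafbedffe  e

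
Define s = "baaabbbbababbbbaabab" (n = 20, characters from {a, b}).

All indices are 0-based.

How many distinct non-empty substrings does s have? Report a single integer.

rank | idx | suffix
   0 |   1 | aaabbbbababbbbaabab
   1 |  15 | aabab
   2 |   2 | aabbbbababbbbaabab
   3 |  18 | ab
   4 |  16 | abab
   5 |   8 | ababbbbaabab
   6 |  10 | abbbbaabab
   7 |   3 | abbbbababbbbaabab
   8 |  19 | b
   9 |   0 | baaabbbbababbbbaabab
  10 |  14 | baabab
  11 |  17 | bab
  12 |   7 | bababbbbaabab
  13 |   9 | babbbbaabab
  14 |  13 | bbaabab
  15 |   6 | bbababbbbaabab
  16 |  12 | bbbaabab
  17 |   5 | bbbababbbbaabab
  18 |  11 | bbbbaabab
  19 |   4 | bbbbababbbbaabab

SA = [1, 15, 2, 18, 16, 8, 10, 3, 19, 0, 14, 17, 7, 9, 13, 6, 12, 5, 11, 4]
rank  pair      lcp
   1  s[1:],s[15:]  2  'aa'
   2  s[15:],s[2:]  3  'aab'
   3  s[2:],s[18:]  1  'a'
   4  s[18:],s[16:]  2  'ab'
   5  s[16:],s[8:]  4  'abab'
   6  s[8:],s[10:]  2  'ab'
   7  s[10:],s[3:]  6  'abbbba'
   8  s[3:],s[19:]  0  ''
   9  s[19:],s[0:]  1  'b'
  10  s[0:],s[14:]  3  'baa'
  11  s[14:],s[17:]  2  'ba'
  12  s[17:],s[7:]  3  'bab'
  13  s[7:],s[9:]  3  'bab'
  14  s[9:],s[13:]  1  'b'
  15  s[13:],s[6:]  3  'bba'
  16  s[6:],s[12:]  2  'bb'
  17  s[12:],s[5:]  4  'bbba'
  18  s[5:],s[11:]  3  'bbb'
  19  s[11:],s[4:]  5  'bbbba'

n(n+1)/2 = 20·21/2 = 210
Σ LCP = 0 + 2 + 3 + 1 + 2 + 4 + 2 + 6 + 0 + 1 + 3 + 2 + 3 + 3 + 1 + 3 + 2 + 4 + 3 + 5 = 50
distinct = 210 − 50 = 160

160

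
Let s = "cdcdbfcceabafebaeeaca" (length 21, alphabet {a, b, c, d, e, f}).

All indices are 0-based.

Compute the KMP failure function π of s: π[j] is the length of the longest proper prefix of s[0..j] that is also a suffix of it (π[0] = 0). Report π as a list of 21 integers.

[0, 0, 1, 2, 0, 0, 1, 1, 0, 0, 0, 0, 0, 0, 0, 0, 0, 0, 0, 1, 0]

π[0] = 0
j=1 s[j]='d': π[1]=0 (border '')
j=2 s[j]='c': π[2]=1 (border 'c')
j=3 s[j]='d': π[3]=2 (border 'cd')
j=4 s[j]='b': k: 2→0; π[4]=0 (border '')
j=5 s[j]='f': π[5]=0 (border '')
j=6 s[j]='c': π[6]=1 (border 'c')
j=7 s[j]='c': k: 1→0; π[7]=1 (border 'c')
j=8 s[j]='e': k: 1→0; π[8]=0 (border '')
j=9 s[j]='a': π[9]=0 (border '')
j=10 s[j]='b': π[10]=0 (border '')
j=11 s[j]='a': π[11]=0 (border '')
j=12 s[j]='f': π[12]=0 (border '')
j=13 s[j]='e': π[13]=0 (border '')
j=14 s[j]='b': π[14]=0 (border '')
j=15 s[j]='a': π[15]=0 (border '')
j=16 s[j]='e': π[16]=0 (border '')
j=17 s[j]='e': π[17]=0 (border '')
j=18 s[j]='a': π[18]=0 (border '')
j=19 s[j]='c': π[19]=1 (border 'c')
j=20 s[j]='a': k: 1→0; π[20]=0 (border '')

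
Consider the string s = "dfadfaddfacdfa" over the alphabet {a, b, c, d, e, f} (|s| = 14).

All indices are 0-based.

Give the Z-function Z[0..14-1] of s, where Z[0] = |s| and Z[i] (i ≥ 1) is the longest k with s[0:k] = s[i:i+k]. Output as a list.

Z[0]=14
i=1: i≥r, start 0; Z[1]=0
i=2: i≥r, start 0; Z[2]=0
i=3: i≥r, start 0; Z[3]=4 grow→box=[3,7)
i=4: min(r-i=3, Z[1]=0)=0; Z[4]=0
i=5: min(r-i=2, Z[2]=0)=0; Z[5]=0
i=6: min(r-i=1, Z[3]=4)=1; Z[6]=1
i=7: i≥r, start 0; Z[7]=3 grow→box=[7,10)
i=8: min(r-i=2, Z[1]=0)=0; Z[8]=0
i=9: min(r-i=1, Z[2]=0)=0; Z[9]=0
i=10: i≥r, start 0; Z[10]=0
i=11: i≥r, start 0; Z[11]=3 grow→box=[11,14)
i=12: min(r-i=2, Z[1]=0)=0; Z[12]=0
i=13: min(r-i=1, Z[2]=0)=0; Z[13]=0

[14, 0, 0, 4, 0, 0, 1, 3, 0, 0, 0, 3, 0, 0]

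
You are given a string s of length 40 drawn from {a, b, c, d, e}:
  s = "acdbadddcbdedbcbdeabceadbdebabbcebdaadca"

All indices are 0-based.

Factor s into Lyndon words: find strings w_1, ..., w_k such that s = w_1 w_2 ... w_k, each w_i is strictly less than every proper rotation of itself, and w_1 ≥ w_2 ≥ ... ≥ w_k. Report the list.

["acdbadddcbdedbcbde", "abceadbdeb", "abbcebd", "aadc", "a"]

emit factor 1: 'acdbadddcbdedbcbde' (i=0, period=18)
emit factor 2: 'abceadbdeb' (i=18, period=10)
emit factor 3: 'abbcebd' (i=28, period=7)
emit factor 4: 'aadc' (i=35, period=4)
emit factor 5: 'a' (i=39, period=1)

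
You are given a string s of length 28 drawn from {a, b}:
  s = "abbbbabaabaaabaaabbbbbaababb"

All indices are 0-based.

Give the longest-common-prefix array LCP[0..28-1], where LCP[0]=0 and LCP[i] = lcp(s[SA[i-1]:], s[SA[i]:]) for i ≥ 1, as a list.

sorted suffixes:
  #0 SA[0]=10  'aaabaaabbbbbaababb'
  #1 SA[1]=14  'aaabbbbbaababb'
  #2 SA[2]=7  'aabaaabaaabbbbbaababb'
  #3 SA[3]=11  'aabaaabbbbbaababb'
  #4 SA[4]=22  'aababb'
  #5 SA[5]=15  'aabbbbbaababb'
  #6 SA[6]=8  'abaaabaaabbbbbaababb'
  #7 SA[7]=12  'abaaabbbbbaababb'
  #8 SA[8]=5  'abaabaaabaaabbbbbaababb'
  #9 SA[9]=23  'ababb'
  #10 SA[10]=25  'abb'
  #11 SA[11]=0  'abbbbabaabaaabaaabbbbbaababb'
  #12 SA[12]=16  'abbbbbaababb'
  #13 SA[13]=27  'b'
  #14 SA[14]=9  'baaabaaabbbbbaababb'
  #15 SA[15]=13  'baaabbbbbaababb'
  #16 SA[16]=6  'baabaaabaaabbbbbaababb'
  #17 SA[17]=21  'baababb'
  #18 SA[18]=4  'babaabaaabaaabbbbbaababb'
  #19 SA[19]=24  'babb'
  #20 SA[20]=26  'bb'
  #21 SA[21]=20  'bbaababb'
  #22 SA[22]=3  'bbabaabaaabaaabbbbbaababb'
  #23 SA[23]=19  'bbbaababb'
  #24 SA[24]=2  'bbbabaabaaabaaabbbbbaababb'
  #25 SA[25]=18  'bbbbaababb'
  #26 SA[26]=1  'bbbbabaabaaabaaabbbbbaababb'
  #27 SA[27]=17  'bbbbbaababb'

SA = [10, 14, 7, 11, 22, 15, 8, 12, 5, 23, 25, 0, 16, 27, 9, 13, 6, 21, 4, 24, 26, 20, 3, 19, 2, 18, 1, 17]
rank  pair      lcp
   1  s[10:],s[14:]  4  'aaab'
   2  s[14:],s[7:]  2  'aa'
   3  s[7:],s[11:]  7  'aabaaab'
   4  s[11:],s[22:]  4  'aaba'
   5  s[22:],s[15:]  3  'aab'
   6  s[15:],s[8:]  1  'a'
   7  s[8:],s[12:]  6  'abaaab'
   8  s[12:],s[5:]  4  'abaa'
   9  s[5:],s[23:]  3  'aba'
  10  s[23:],s[25:]  2  'ab'
  11  s[25:],s[0:]  3  'abb'
  12  s[0:],s[16:]  5  'abbbb'
  13  s[16:],s[27:]  0  ''
  14  s[27:],s[9:]  1  'b'
  15  s[9:],s[13:]  5  'baaab'
  16  s[13:],s[6:]  3  'baa'
  17  s[6:],s[21:]  5  'baaba'
  18  s[21:],s[4:]  2  'ba'
  19  s[4:],s[24:]  3  'bab'
  20  s[24:],s[26:]  1  'b'
  21  s[26:],s[20:]  2  'bb'
  22  s[20:],s[3:]  3  'bba'
  23  s[3:],s[19:]  2  'bb'
  24  s[19:],s[2:]  4  'bbba'
  25  s[2:],s[18:]  3  'bbb'
  26  s[18:],s[1:]  5  'bbbba'
  27  s[1:],s[17:]  4  'bbbb'

[0, 4, 2, 7, 4, 3, 1, 6, 4, 3, 2, 3, 5, 0, 1, 5, 3, 5, 2, 3, 1, 2, 3, 2, 4, 3, 5, 4]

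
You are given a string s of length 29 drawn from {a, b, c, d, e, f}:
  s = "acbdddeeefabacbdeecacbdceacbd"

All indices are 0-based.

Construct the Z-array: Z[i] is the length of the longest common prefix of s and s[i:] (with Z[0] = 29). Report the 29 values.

[29, 0, 0, 0, 0, 0, 0, 0, 0, 0, 1, 0, 4, 0, 0, 0, 0, 0, 0, 4, 0, 0, 0, 0, 0, 4, 0, 0, 0]

Z[0]=29
i=1: fresh scan; Z[1]=0
i=2: fresh scan; Z[2]=0
i=3: fresh scan; Z[3]=0
i=4: fresh scan; Z[4]=0
i=5: fresh scan; Z[5]=0
i=6: fresh scan; Z[6]=0
i=7: fresh scan; Z[7]=0
i=8: fresh scan; Z[8]=0
i=9: fresh scan; Z[9]=0
i=10: fresh scan; Z[10]=1 extend→box=[10,11)
i=11: fresh scan; Z[11]=0
i=12: fresh scan; Z[12]=4 extend→box=[12,16)
i=13: min(r-i=3, Z[1]=0)=0; Z[13]=0
i=14: min(r-i=2, Z[2]=0)=0; Z[14]=0
i=15: min(r-i=1, Z[3]=0)=0; Z[15]=0
i=16: fresh scan; Z[16]=0
i=17: fresh scan; Z[17]=0
i=18: fresh scan; Z[18]=0
i=19: fresh scan; Z[19]=4 extend→box=[19,23)
i=20: min(r-i=3, Z[1]=0)=0; Z[20]=0
i=21: min(r-i=2, Z[2]=0)=0; Z[21]=0
i=22: min(r-i=1, Z[3]=0)=0; Z[22]=0
i=23: fresh scan; Z[23]=0
i=24: fresh scan; Z[24]=0
i=25: fresh scan; Z[25]=4 extend→box=[25,29)
i=26: min(r-i=3, Z[1]=0)=0; Z[26]=0
i=27: min(r-i=2, Z[2]=0)=0; Z[27]=0
i=28: min(r-i=1, Z[3]=0)=0; Z[28]=0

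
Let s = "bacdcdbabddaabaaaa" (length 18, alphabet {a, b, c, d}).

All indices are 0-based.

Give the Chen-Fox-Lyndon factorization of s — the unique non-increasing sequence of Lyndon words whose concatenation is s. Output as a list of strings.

["b", "acdcdb", "abdd", "aab", "a", "a", "a", "a"]

emit factor 1: 'b' (i=0, period=1)
emit factor 2: 'acdcdb' (i=1, period=6)
emit factor 3: 'abdd' (i=7, period=4)
emit factor 4: 'aab' (i=11, period=3)
emit factor 5: 'a' (i=14, period=1)
emit factor 6: 'a' (i=15, period=1)
emit factor 7: 'a' (i=16, period=1)
emit factor 8: 'a' (i=17, period=1)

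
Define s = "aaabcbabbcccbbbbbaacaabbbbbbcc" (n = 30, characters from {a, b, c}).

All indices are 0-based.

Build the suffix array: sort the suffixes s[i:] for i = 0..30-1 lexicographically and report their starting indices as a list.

[0, 20, 1, 17, 21, 6, 2, 18, 16, 5, 15, 14, 13, 12, 22, 23, 24, 25, 26, 7, 3, 27, 8, 29, 19, 4, 11, 28, 10, 9]

rank | idx | suffix
   0 |   0 | aaabcbabbcccbbbbbaacaabbbbbbcc
   1 |  20 | aabbbbbbcc
   2 |   1 | aabcbabbcccbbbbbaacaabbbbbbcc
   3 |  17 | aacaabbbbbbcc
   4 |  21 | abbbbbbcc
   5 |   6 | abbcccbbbbbaacaabbbbbbcc
   6 |   2 | abcbabbcccbbbbbaacaabbbbbbcc
   7 |  18 | acaabbbbbbcc
   8 |  16 | baacaabbbbbbcc
   9 |   5 | babbcccbbbbbaacaabbbbbbcc
  10 |  15 | bbaacaabbbbbbcc
  11 |  14 | bbbaacaabbbbbbcc
  12 |  13 | bbbbaacaabbbbbbcc
  13 |  12 | bbbbbaacaabbbbbbcc
  14 |  22 | bbbbbbcc
  15 |  23 | bbbbbcc
  16 |  24 | bbbbcc
  17 |  25 | bbbcc
  18 |  26 | bbcc
  19 |   7 | bbcccbbbbbaacaabbbbbbcc
  20 |   3 | bcbabbcccbbbbbaacaabbbbbbcc
  21 |  27 | bcc
  22 |   8 | bcccbbbbbaacaabbbbbbcc
  23 |  29 | c
  24 |  19 | caabbbbbbcc
  25 |   4 | cbabbcccbbbbbaacaabbbbbbcc
  26 |  11 | cbbbbbaacaabbbbbbcc
  27 |  28 | cc
  28 |  10 | ccbbbbbaacaabbbbbbcc
  29 |   9 | cccbbbbbaacaabbbbbbcc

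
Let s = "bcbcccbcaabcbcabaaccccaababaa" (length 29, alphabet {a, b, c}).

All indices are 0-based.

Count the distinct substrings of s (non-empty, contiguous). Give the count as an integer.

374

rank | idx | suffix
   0 |  28 | a
   1 |  27 | aa
   2 |  22 | aababaa
   3 |   8 | aabcbcabaaccccaababaa
   4 |  16 | aaccccaababaa
   5 |  25 | abaa
   6 |  14 | abaaccccaababaa
   7 |  23 | ababaa
   8 |   9 | abcbcabaaccccaababaa
   9 |  17 | accccaababaa
  10 |  26 | baa
  11 |  15 | baaccccaababaa
  12 |  24 | babaa
  13 |   6 | bcaabcbcabaaccccaababaa
  14 |  12 | bcabaaccccaababaa
  15 |  10 | bcbcabaaccccaababaa
  16 |   0 | bcbcccbcaabcbcabaaccccaababaa
  17 |   2 | bcccbcaabcbcabaaccccaababaa
  18 |  21 | caababaa
  19 |   7 | caabcbcabaaccccaababaa
  20 |  13 | cabaaccccaababaa
  21 |   5 | cbcaabcbcabaaccccaababaa
  22 |  11 | cbcabaaccccaababaa
  23 |   1 | cbcccbcaabcbcabaaccccaababaa
  24 |  20 | ccaababaa
  25 |   4 | ccbcaabcbcabaaccccaababaa
  26 |  19 | cccaababaa
  27 |   3 | cccbcaabcbcabaaccccaababaa
  28 |  18 | ccccaababaa

SA = [28, 27, 22, 8, 16, 25, 14, 23, 9, 17, 26, 15, 24, 6, 12, 10, 0, 2, 21, 7, 13, 5, 11, 1, 20, 4, 19, 3, 18]
i: (SA[i-1],SA[i]) lcp shared
  1: (28,27) 1 'a'
  2: (27,22) 2 'aa'
  3: (22,8) 3 'aab'
  4: (8,16) 2 'aa'
  5: (16,25) 1 'a'
  6: (25,14) 4 'abaa'
  7: (14,23) 3 'aba'
  8: (23,9) 2 'ab'
  9: (9,17) 1 'a'
  10: (17,26) 0 ''
  11: (26,15) 3 'baa'
  12: (15,24) 2 'ba'
  13: (24,6) 1 'b'
  14: (6,12) 3 'bca'
  15: (12,10) 2 'bc'
  16: (10,0) 4 'bcbc'
  17: (0,2) 2 'bc'
  18: (2,21) 0 ''
  19: (21,7) 4 'caab'
  20: (7,13) 2 'ca'
  21: (13,5) 1 'c'
  22: (5,11) 4 'cbca'
  23: (11,1) 3 'cbc'
  24: (1,20) 1 'c'
  25: (20,4) 2 'cc'
  26: (4,19) 2 'cc'
  27: (19,3) 3 'ccc'
  28: (3,18) 3 'ccc'

n(n+1)/2 = 29·30/2 = 435
Σ LCP = 0 + 1 + 2 + 3 + 2 + 1 + 4 + 3 + 2 + 1 + 0 + 3 + 2 + 1 + 3 + 2 + 4 + 2 + 0 + 4 + 2 + 1 + 4 + 3 + 1 + 2 + 2 + 3 + 3 = 61
distinct = 435 − 61 = 374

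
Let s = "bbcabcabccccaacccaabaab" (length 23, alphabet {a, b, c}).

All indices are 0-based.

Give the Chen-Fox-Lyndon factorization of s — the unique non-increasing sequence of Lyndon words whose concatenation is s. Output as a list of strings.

["bbc", "abcabcccc", "aaccc", "aab", "aab"]

emit factor 1: 'bbc' (i=0, period=3)
emit factor 2: 'abcabcccc' (i=3, period=9)
emit factor 3: 'aaccc' (i=12, period=5)
emit factor 4: 'aab' (i=17, period=3)
emit factor 5: 'aab' (i=20, period=3)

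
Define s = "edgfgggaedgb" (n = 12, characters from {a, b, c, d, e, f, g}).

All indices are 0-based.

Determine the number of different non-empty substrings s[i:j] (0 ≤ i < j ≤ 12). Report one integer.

68

sorted suffixes:
  #0 SA[0]=7  'aedgb'
  #1 SA[1]=11  'b'
  #2 SA[2]=9  'dgb'
  #3 SA[3]=1  'dgfgggaedgb'
  #4 SA[4]=8  'edgb'
  #5 SA[5]=0  'edgfgggaedgb'
  #6 SA[6]=3  'fgggaedgb'
  #7 SA[7]=6  'gaedgb'
  #8 SA[8]=10  'gb'
  #9 SA[9]=2  'gfgggaedgb'
  #10 SA[10]=5  'ggaedgb'
  #11 SA[11]=4  'gggaedgb'

SA = [7, 11, 9, 1, 8, 0, 3, 6, 10, 2, 5, 4]
[i] adj suffixes → lcp
  [1] 7/11 → 0 ('')
  [2] 11/9 → 0 ('')
  [3] 9/1 → 2 ('dg')
  [4] 1/8 → 0 ('')
  [5] 8/0 → 3 ('edg')
  [6] 0/3 → 0 ('')
  [7] 3/6 → 0 ('')
  [8] 6/10 → 1 ('g')
  [9] 10/2 → 1 ('g')
  [10] 2/5 → 1 ('g')
  [11] 5/4 → 2 ('gg')

n(n+1)/2 = 12·13/2 = 78
Σ LCP = 0 + 0 + 0 + 2 + 0 + 3 + 0 + 0 + 1 + 1 + 1 + 2 = 10
distinct = 78 − 10 = 68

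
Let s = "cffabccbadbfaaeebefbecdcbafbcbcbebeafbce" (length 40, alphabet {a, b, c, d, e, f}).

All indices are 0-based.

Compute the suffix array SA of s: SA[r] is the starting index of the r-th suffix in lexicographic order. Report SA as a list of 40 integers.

rank | idx | suffix
   0 |  12 | aaeebefbecdcbafbcbcbebeafbce
   1 |   3 | abccbadbfaaeebefbecdcbafbcbcbebeafbce
   2 |   8 | adbfaaeebefbecdcbafbcbcbebeafbce
   3 |  13 | aeebefbecdcbafbcbcbebeafbce
   4 |  25 | afbcbcbebeafbce
   5 |  35 | afbce
   6 |   7 | badbfaaeebefbecdcbafbcbcbebeafbce
   7 |  24 | bafbcbcbebeafbce
   8 |  27 | bcbcbebeafbce
   9 |  29 | bcbebeafbce
  10 |   4 | bccbadbfaaeebefbecdcbafbcbcbebeafbce
  11 |  37 | bce
  12 |  33 | beafbce
  13 |  31 | bebeafbce
  14 |  19 | becdcbafbcbcbebeafbce
  15 |  16 | befbecdcbafbcbcbebeafbce
  16 |  10 | bfaaeebefbecdcbafbcbcbebeafbce
  17 |   6 | cbadbfaaeebefbecdcbafbcbcbebeafbce
  18 |  23 | cbafbcbcbebeafbce
  19 |  28 | cbcbebeafbce
  20 |  30 | cbebeafbce
  21 |   5 | ccbadbfaaeebefbecdcbafbcbcbebeafbce
  22 |  21 | cdcbafbcbcbebeafbce
  23 |  38 | ce
  24 |   0 | cffabccbadbfaaeebefbecdcbafbcbcbebeafbce
  25 |   9 | dbfaaeebefbecdcbafbcbcbebeafbce
  26 |  22 | dcbafbcbcbebeafbce
  27 |  39 | e
  28 |  34 | eafbce
  29 |  32 | ebeafbce
  30 |  15 | ebefbecdcbafbcbcbebeafbce
  31 |  20 | ecdcbafbcbcbebeafbce
  32 |  14 | eebefbecdcbafbcbcbebeafbce
  33 |  17 | efbecdcbafbcbcbebeafbce
  34 |  11 | faaeebefbecdcbafbcbcbebeafbce
  35 |   2 | fabccbadbfaaeebefbecdcbafbcbcbebeafbce
  36 |  26 | fbcbcbebeafbce
  37 |  36 | fbce
  38 |  18 | fbecdcbafbcbcbebeafbce
  39 |   1 | ffabccbadbfaaeebefbecdcbafbcbcbebeafbce

[12, 3, 8, 13, 25, 35, 7, 24, 27, 29, 4, 37, 33, 31, 19, 16, 10, 6, 23, 28, 30, 5, 21, 38, 0, 9, 22, 39, 34, 32, 15, 20, 14, 17, 11, 2, 26, 36, 18, 1]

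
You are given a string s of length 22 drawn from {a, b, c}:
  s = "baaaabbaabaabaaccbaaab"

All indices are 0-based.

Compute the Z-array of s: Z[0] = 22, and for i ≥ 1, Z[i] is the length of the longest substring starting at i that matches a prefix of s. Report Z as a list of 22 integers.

Z[0]=22
i=1: i≥r, start 0; Z[1]=0
i=2: i≥r, start 0; Z[2]=0
i=3: i≥r, start 0; Z[3]=0
i=4: i≥r, start 0; Z[4]=0
i=5: i≥r, start 0; Z[5]=1 scan→box=[5,6)
i=6: i≥r, start 0; Z[6]=3 scan→box=[6,9)
i=7: min(r-i=2, Z[1]=0)=0; Z[7]=0
i=8: min(r-i=1, Z[2]=0)=0; Z[8]=0
i=9: i≥r, start 0; Z[9]=3 scan→box=[9,12)
i=10: min(r-i=2, Z[1]=0)=0; Z[10]=0
i=11: min(r-i=1, Z[2]=0)=0; Z[11]=0
i=12: i≥r, start 0; Z[12]=3 scan→box=[12,15)
i=13: min(r-i=2, Z[1]=0)=0; Z[13]=0
i=14: min(r-i=1, Z[2]=0)=0; Z[14]=0
i=15: i≥r, start 0; Z[15]=0
i=16: i≥r, start 0; Z[16]=0
i=17: i≥r, start 0; Z[17]=4 scan→box=[17,21)
i=18: min(r-i=3, Z[1]=0)=0; Z[18]=0
i=19: min(r-i=2, Z[2]=0)=0; Z[19]=0
i=20: min(r-i=1, Z[3]=0)=0; Z[20]=0
i=21: i≥r, start 0; Z[21]=1 scan→box=[21,22)

[22, 0, 0, 0, 0, 1, 3, 0, 0, 3, 0, 0, 3, 0, 0, 0, 0, 4, 0, 0, 0, 1]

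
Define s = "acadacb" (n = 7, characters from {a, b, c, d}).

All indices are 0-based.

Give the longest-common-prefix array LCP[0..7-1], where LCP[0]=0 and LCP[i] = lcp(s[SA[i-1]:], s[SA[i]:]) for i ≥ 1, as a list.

[0, 2, 1, 0, 0, 1, 0]

rank | idx | suffix
   0 |   0 | acadacb
   1 |   4 | acb
   2 |   2 | adacb
   3 |   6 | b
   4 |   1 | cadacb
   5 |   5 | cb
   6 |   3 | dacb

SA = [0, 4, 2, 6, 1, 5, 3]
i: (SA[i-1],SA[i]) lcp shared
  1: (0,4) 2 'ac'
  2: (4,2) 1 'a'
  3: (2,6) 0 ''
  4: (6,1) 0 ''
  5: (1,5) 1 'c'
  6: (5,3) 0 ''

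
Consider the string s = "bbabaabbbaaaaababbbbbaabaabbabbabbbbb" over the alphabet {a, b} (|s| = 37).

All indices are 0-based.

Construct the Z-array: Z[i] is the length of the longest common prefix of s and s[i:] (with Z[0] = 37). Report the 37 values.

Z[0]=37
i=1: fresh scan; Z[1]=1 extend→box=[1,2)
i=2: fresh scan; Z[2]=0
i=3: fresh scan; Z[3]=1 extend→box=[3,4)
i=4: fresh scan; Z[4]=0
i=5: fresh scan; Z[5]=0
i=6: fresh scan; Z[6]=2 extend→box=[6,8)
i=7: min(r-i=1, Z[1]=1)=1; Z[7]=3 extend→box=[7,10)
i=8: min(r-i=2, Z[1]=1)=1; Z[8]=1
i=9: min(r-i=1, Z[2]=0)=0; Z[9]=0
i=10: fresh scan; Z[10]=0
i=11: fresh scan; Z[11]=0
i=12: fresh scan; Z[12]=0
i=13: fresh scan; Z[13]=0
i=14: fresh scan; Z[14]=1 extend→box=[14,15)
i=15: fresh scan; Z[15]=0
i=16: fresh scan; Z[16]=2 extend→box=[16,18)
i=17: min(r-i=1, Z[1]=1)=1; Z[17]=2 extend→box=[17,19)
i=18: min(r-i=1, Z[1]=1)=1; Z[18]=2 extend→box=[18,20)
i=19: min(r-i=1, Z[1]=1)=1; Z[19]=3 extend→box=[19,22)
i=20: min(r-i=2, Z[1]=1)=1; Z[20]=1
i=21: min(r-i=1, Z[2]=0)=0; Z[21]=0
i=22: fresh scan; Z[22]=0
i=23: fresh scan; Z[23]=1 extend→box=[23,24)
i=24: fresh scan; Z[24]=0
i=25: fresh scan; Z[25]=0
i=26: fresh scan; Z[26]=4 extend→box=[26,30)
i=27: min(r-i=3, Z[1]=1)=1; Z[27]=1
i=28: min(r-i=2, Z[2]=0)=0; Z[28]=0
i=29: min(r-i=1, Z[3]=1)=1; Z[29]=4 extend→box=[29,33)
i=30: min(r-i=3, Z[1]=1)=1; Z[30]=1
i=31: min(r-i=2, Z[2]=0)=0; Z[31]=0
i=32: min(r-i=1, Z[3]=1)=1; Z[32]=2 extend→box=[32,34)
i=33: min(r-i=1, Z[1]=1)=1; Z[33]=2 extend→box=[33,35)
i=34: min(r-i=1, Z[1]=1)=1; Z[34]=2 extend→box=[34,36)
i=35: min(r-i=1, Z[1]=1)=1; Z[35]=2 extend→box=[35,37)
i=36: min(r-i=1, Z[1]=1)=1; Z[36]=1

[37, 1, 0, 1, 0, 0, 2, 3, 1, 0, 0, 0, 0, 0, 1, 0, 2, 2, 2, 3, 1, 0, 0, 1, 0, 0, 4, 1, 0, 4, 1, 0, 2, 2, 2, 2, 1]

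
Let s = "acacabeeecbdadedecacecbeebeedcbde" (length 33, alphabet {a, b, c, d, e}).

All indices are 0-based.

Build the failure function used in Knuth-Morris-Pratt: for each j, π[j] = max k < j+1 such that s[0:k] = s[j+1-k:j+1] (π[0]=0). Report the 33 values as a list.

π[0] = 0
j=1 s[j]='c': π[1]=0 (border '')
j=2 s[j]='a': π[2]=1 (border 'a')
j=3 s[j]='c': π[3]=2 (border 'ac')
j=4 s[j]='a': π[4]=3 (border 'aca')
j=5 s[j]='b': k: 3→1→0; π[5]=0 (border '')
j=6 s[j]='e': π[6]=0 (border '')
j=7 s[j]='e': π[7]=0 (border '')
j=8 s[j]='e': π[8]=0 (border '')
j=9 s[j]='c': π[9]=0 (border '')
j=10 s[j]='b': π[10]=0 (border '')
j=11 s[j]='d': π[11]=0 (border '')
j=12 s[j]='a': π[12]=1 (border 'a')
j=13 s[j]='d': k: 1→0; π[13]=0 (border '')
j=14 s[j]='e': π[14]=0 (border '')
j=15 s[j]='d': π[15]=0 (border '')
j=16 s[j]='e': π[16]=0 (border '')
j=17 s[j]='c': π[17]=0 (border '')
j=18 s[j]='a': π[18]=1 (border 'a')
j=19 s[j]='c': π[19]=2 (border 'ac')
j=20 s[j]='e': k: 2→0; π[20]=0 (border '')
j=21 s[j]='c': π[21]=0 (border '')
j=22 s[j]='b': π[22]=0 (border '')
j=23 s[j]='e': π[23]=0 (border '')
j=24 s[j]='e': π[24]=0 (border '')
j=25 s[j]='b': π[25]=0 (border '')
j=26 s[j]='e': π[26]=0 (border '')
j=27 s[j]='e': π[27]=0 (border '')
j=28 s[j]='d': π[28]=0 (border '')
j=29 s[j]='c': π[29]=0 (border '')
j=30 s[j]='b': π[30]=0 (border '')
j=31 s[j]='d': π[31]=0 (border '')
j=32 s[j]='e': π[32]=0 (border '')

[0, 0, 1, 2, 3, 0, 0, 0, 0, 0, 0, 0, 1, 0, 0, 0, 0, 0, 1, 2, 0, 0, 0, 0, 0, 0, 0, 0, 0, 0, 0, 0, 0]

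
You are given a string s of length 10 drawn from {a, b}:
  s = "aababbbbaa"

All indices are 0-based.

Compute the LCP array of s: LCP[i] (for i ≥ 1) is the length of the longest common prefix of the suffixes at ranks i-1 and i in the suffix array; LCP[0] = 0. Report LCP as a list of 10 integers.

[0, 1, 2, 1, 2, 0, 2, 1, 2, 3]

rank | idx | suffix
   0 |   9 | a
   1 |   8 | aa
   2 |   0 | aababbbbaa
   3 |   1 | ababbbbaa
   4 |   3 | abbbbaa
   5 |   7 | baa
   6 |   2 | babbbbaa
   7 |   6 | bbaa
   8 |   5 | bbbaa
   9 |   4 | bbbbaa

SA = [9, 8, 0, 1, 3, 7, 2, 6, 5, 4]
rank  pair      lcp
   1  s[9:],s[8:]  1  'a'
   2  s[8:],s[0:]  2  'aa'
   3  s[0:],s[1:]  1  'a'
   4  s[1:],s[3:]  2  'ab'
   5  s[3:],s[7:]  0  ''
   6  s[7:],s[2:]  2  'ba'
   7  s[2:],s[6:]  1  'b'
   8  s[6:],s[5:]  2  'bb'
   9  s[5:],s[4:]  3  'bbb'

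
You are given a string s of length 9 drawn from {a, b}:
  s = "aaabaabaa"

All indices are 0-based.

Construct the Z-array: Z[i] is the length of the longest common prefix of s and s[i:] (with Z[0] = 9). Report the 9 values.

[9, 2, 1, 0, 2, 1, 0, 2, 1]

Z[0]=9
i=1: i≥r, start 0; Z[1]=2 extend→box=[1,3)
i=2: min(r-i=1, Z[1]=2)=1; Z[2]=1
i=3: i≥r, start 0; Z[3]=0
i=4: i≥r, start 0; Z[4]=2 extend→box=[4,6)
i=5: min(r-i=1, Z[1]=2)=1; Z[5]=1
i=6: i≥r, start 0; Z[6]=0
i=7: i≥r, start 0; Z[7]=2 extend→box=[7,9)
i=8: min(r-i=1, Z[1]=2)=1; Z[8]=1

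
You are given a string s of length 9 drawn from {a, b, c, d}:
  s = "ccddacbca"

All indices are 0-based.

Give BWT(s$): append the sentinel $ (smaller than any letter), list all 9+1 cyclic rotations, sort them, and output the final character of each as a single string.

acdcba$cdc

rank  rotation    last
    0  $ccddacbca  a
    1  a$ccddacbc  c
    2  acbca$ccdd  d
    3  bca$ccddac  c
    4  ca$ccddacb  b
    5  cbca$ccdda  a
    6  ccddacbca$  $
    7  cddacbca$c  c
    8  dacbca$ccd  d
    9  ddacbca$cc  c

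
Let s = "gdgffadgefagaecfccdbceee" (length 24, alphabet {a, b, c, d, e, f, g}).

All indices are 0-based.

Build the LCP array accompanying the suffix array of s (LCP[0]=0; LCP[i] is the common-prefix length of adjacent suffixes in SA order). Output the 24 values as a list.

[0, 1, 1, 0, 0, 1, 1, 1, 0, 1, 2, 0, 1, 1, 2, 1, 0, 2, 1, 1, 0, 1, 1, 1]

rank→(start, suffix):
  0 → (5, 'adgefagaecfccdbceee')
  1 → (12, 'aecfccdbceee')
  2 → (10, 'agaecfccdbceee')
  3 → (19, 'bceee')
  4 → (16, 'ccdbceee')
  5 → (17, 'cdbceee')
  6 → (20, 'ceee')
  7 → (14, 'cfccdbceee')
  8 → (18, 'dbceee')
  9 → (6, 'dgefagaecfccdbceee')
  10 → (1, 'dgffadgefagaecfccdbceee')
  11 → (23, 'e')
  12 → (13, 'ecfccdbceee')
  13 → (22, 'ee')
  14 → (21, 'eee')
  15 → (8, 'efagaecfccdbceee')
  16 → (4, 'fadgefagaecfccdbceee')
  17 → (9, 'fagaecfccdbceee')
  18 → (15, 'fccdbceee')
  19 → (3, 'ffadgefagaecfccdbceee')
  20 → (11, 'gaecfccdbceee')
  21 → (0, 'gdgffadgefagaecfccdbceee')
  22 → (7, 'gefagaecfccdbceee')
  23 → (2, 'gffadgefagaecfccdbceee')

SA = [5, 12, 10, 19, 16, 17, 20, 14, 18, 6, 1, 23, 13, 22, 21, 8, 4, 9, 15, 3, 11, 0, 7, 2]
[i] adj suffixes → lcp
  [1] 5/12 → 1 ('a')
  [2] 12/10 → 1 ('a')
  [3] 10/19 → 0 ('')
  [4] 19/16 → 0 ('')
  [5] 16/17 → 1 ('c')
  [6] 17/20 → 1 ('c')
  [7] 20/14 → 1 ('c')
  [8] 14/18 → 0 ('')
  [9] 18/6 → 1 ('d')
  [10] 6/1 → 2 ('dg')
  [11] 1/23 → 0 ('')
  [12] 23/13 → 1 ('e')
  [13] 13/22 → 1 ('e')
  [14] 22/21 → 2 ('ee')
  [15] 21/8 → 1 ('e')
  [16] 8/4 → 0 ('')
  [17] 4/9 → 2 ('fa')
  [18] 9/15 → 1 ('f')
  [19] 15/3 → 1 ('f')
  [20] 3/11 → 0 ('')
  [21] 11/0 → 1 ('g')
  [22] 0/7 → 1 ('g')
  [23] 7/2 → 1 ('g')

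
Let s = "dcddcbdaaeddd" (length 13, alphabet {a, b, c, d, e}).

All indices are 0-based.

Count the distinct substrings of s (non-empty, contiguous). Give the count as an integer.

80

rank→(start, suffix):
  0 → (7, 'aaeddd')
  1 → (8, 'aeddd')
  2 → (5, 'bdaaeddd')
  3 → (4, 'cbdaaeddd')
  4 → (1, 'cddcbdaaeddd')
  5 → (12, 'd')
  6 → (6, 'daaeddd')
  7 → (3, 'dcbdaaeddd')
  8 → (0, 'dcddcbdaaeddd')
  9 → (11, 'dd')
  10 → (2, 'ddcbdaaeddd')
  11 → (10, 'ddd')
  12 → (9, 'eddd')

SA = [7, 8, 5, 4, 1, 12, 6, 3, 0, 11, 2, 10, 9]
rank  pair      lcp
   1  s[7:],s[8:]  1  'a'
   2  s[8:],s[5:]  0  ''
   3  s[5:],s[4:]  0  ''
   4  s[4:],s[1:]  1  'c'
   5  s[1:],s[12:]  0  ''
   6  s[12:],s[6:]  1  'd'
   7  s[6:],s[3:]  1  'd'
   8  s[3:],s[0:]  2  'dc'
   9  s[0:],s[11:]  1  'd'
  10  s[11:],s[2:]  2  'dd'
  11  s[2:],s[10:]  2  'dd'
  12  s[10:],s[9:]  0  ''

n(n+1)/2 = 13·14/2 = 91
Σ LCP = 0 + 1 + 0 + 0 + 1 + 0 + 1 + 1 + 2 + 1 + 2 + 2 + 0 = 11
distinct = 91 − 11 = 80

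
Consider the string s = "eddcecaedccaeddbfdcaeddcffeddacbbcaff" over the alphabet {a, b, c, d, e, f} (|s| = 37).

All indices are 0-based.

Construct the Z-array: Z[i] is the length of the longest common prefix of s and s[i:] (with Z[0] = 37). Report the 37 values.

[37, 0, 0, 0, 1, 0, 0, 2, 0, 0, 0, 0, 3, 0, 0, 0, 0, 0, 0, 0, 4, 0, 0, 0, 0, 0, 3, 0, 0, 0, 0, 0, 0, 0, 0, 0, 0]

Z[0]=37
i=1: i≥r, start 0; Z[1]=0
i=2: i≥r, start 0; Z[2]=0
i=3: i≥r, start 0; Z[3]=0
i=4: i≥r, start 0; Z[4]=1 grow→box=[4,5)
i=5: i≥r, start 0; Z[5]=0
i=6: i≥r, start 0; Z[6]=0
i=7: i≥r, start 0; Z[7]=2 grow→box=[7,9)
i=8: min(r-i=1, Z[1]=0)=0; Z[8]=0
i=9: i≥r, start 0; Z[9]=0
i=10: i≥r, start 0; Z[10]=0
i=11: i≥r, start 0; Z[11]=0
i=12: i≥r, start 0; Z[12]=3 grow→box=[12,15)
i=13: min(r-i=2, Z[1]=0)=0; Z[13]=0
i=14: min(r-i=1, Z[2]=0)=0; Z[14]=0
i=15: i≥r, start 0; Z[15]=0
i=16: i≥r, start 0; Z[16]=0
i=17: i≥r, start 0; Z[17]=0
i=18: i≥r, start 0; Z[18]=0
i=19: i≥r, start 0; Z[19]=0
i=20: i≥r, start 0; Z[20]=4 grow→box=[20,24)
i=21: min(r-i=3, Z[1]=0)=0; Z[21]=0
i=22: min(r-i=2, Z[2]=0)=0; Z[22]=0
i=23: min(r-i=1, Z[3]=0)=0; Z[23]=0
i=24: i≥r, start 0; Z[24]=0
i=25: i≥r, start 0; Z[25]=0
i=26: i≥r, start 0; Z[26]=3 grow→box=[26,29)
i=27: min(r-i=2, Z[1]=0)=0; Z[27]=0
i=28: min(r-i=1, Z[2]=0)=0; Z[28]=0
i=29: i≥r, start 0; Z[29]=0
i=30: i≥r, start 0; Z[30]=0
i=31: i≥r, start 0; Z[31]=0
i=32: i≥r, start 0; Z[32]=0
i=33: i≥r, start 0; Z[33]=0
i=34: i≥r, start 0; Z[34]=0
i=35: i≥r, start 0; Z[35]=0
i=36: i≥r, start 0; Z[36]=0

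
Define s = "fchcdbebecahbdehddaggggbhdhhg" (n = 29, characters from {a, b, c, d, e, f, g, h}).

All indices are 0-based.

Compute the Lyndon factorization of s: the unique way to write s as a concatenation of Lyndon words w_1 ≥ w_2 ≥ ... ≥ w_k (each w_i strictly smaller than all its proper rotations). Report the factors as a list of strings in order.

["f", "ch", "cd", "bebec", "ahbdehdd", "aggggbhdhhg"]

emit factor 1: 'f' (i=0, period=1)
emit factor 2: 'ch' (i=1, period=2)
emit factor 3: 'cd' (i=3, period=2)
emit factor 4: 'bebec' (i=5, period=5)
emit factor 5: 'ahbdehdd' (i=10, period=8)
emit factor 6: 'aggggbhdhhg' (i=18, period=11)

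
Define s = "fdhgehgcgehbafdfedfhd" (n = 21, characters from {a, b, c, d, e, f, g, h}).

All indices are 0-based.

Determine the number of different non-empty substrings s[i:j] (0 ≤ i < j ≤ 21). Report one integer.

212

rank | idx | suffix
   0 |  12 | afdfedfhd
   1 |  11 | bafdfedfhd
   2 |   7 | cgehbafdfedfhd
   3 |  20 | d
   4 |  14 | dfedfhd
   5 |  17 | dfhd
   6 |   1 | dhgehgcgehbafdfedfhd
   7 |  16 | edfhd
   8 |   9 | ehbafdfedfhd
   9 |   4 | ehgcgehbafdfedfhd
  10 |  13 | fdfedfhd
  11 |   0 | fdhgehgcgehbafdfedfhd
  12 |  15 | fedfhd
  13 |  18 | fhd
  14 |   6 | gcgehbafdfedfhd
  15 |   8 | gehbafdfedfhd
  16 |   3 | gehgcgehbafdfedfhd
  17 |  10 | hbafdfedfhd
  18 |  19 | hd
  19 |   5 | hgcgehbafdfedfhd
  20 |   2 | hgehgcgehbafdfedfhd

SA = [12, 11, 7, 20, 14, 17, 1, 16, 9, 4, 13, 0, 15, 18, 6, 8, 3, 10, 19, 5, 2]
rank  pair      lcp
   1  s[12:],s[11:]  0  ''
   2  s[11:],s[7:]  0  ''
   3  s[7:],s[20:]  0  ''
   4  s[20:],s[14:]  1  'd'
   5  s[14:],s[17:]  2  'df'
   6  s[17:],s[1:]  1  'd'
   7  s[1:],s[16:]  0  ''
   8  s[16:],s[9:]  1  'e'
   9  s[9:],s[4:]  2  'eh'
  10  s[4:],s[13:]  0  ''
  11  s[13:],s[0:]  2  'fd'
  12  s[0:],s[15:]  1  'f'
  13  s[15:],s[18:]  1  'f'
  14  s[18:],s[6:]  0  ''
  15  s[6:],s[8:]  1  'g'
  16  s[8:],s[3:]  3  'geh'
  17  s[3:],s[10:]  0  ''
  18  s[10:],s[19:]  1  'h'
  19  s[19:],s[5:]  1  'h'
  20  s[5:],s[2:]  2  'hg'

n(n+1)/2 = 21·22/2 = 231
Σ LCP = 0 + 0 + 0 + 0 + 1 + 2 + 1 + 0 + 1 + 2 + 0 + 2 + 1 + 1 + 0 + 1 + 3 + 0 + 1 + 1 + 2 = 19
distinct = 231 − 19 = 212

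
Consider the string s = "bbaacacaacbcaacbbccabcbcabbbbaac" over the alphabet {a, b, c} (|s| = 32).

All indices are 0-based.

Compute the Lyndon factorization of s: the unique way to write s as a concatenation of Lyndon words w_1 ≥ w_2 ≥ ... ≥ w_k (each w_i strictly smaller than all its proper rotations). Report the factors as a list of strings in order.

emit factor 1: 'b' (i=0, period=1)
emit factor 2: 'b' (i=1, period=1)
emit factor 3: 'aacacaacbcaacbbccabcbcabbbb' (i=2, period=27)
emit factor 4: 'aac' (i=29, period=3)

["b", "b", "aacacaacbcaacbbccabcbcabbbb", "aac"]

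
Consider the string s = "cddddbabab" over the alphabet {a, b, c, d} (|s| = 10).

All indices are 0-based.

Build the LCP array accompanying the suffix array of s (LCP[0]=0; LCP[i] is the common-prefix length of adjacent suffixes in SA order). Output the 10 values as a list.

rank→(start, suffix):
  0 → (8, 'ab')
  1 → (6, 'abab')
  2 → (9, 'b')
  3 → (7, 'bab')
  4 → (5, 'babab')
  5 → (0, 'cddddbabab')
  6 → (4, 'dbabab')
  7 → (3, 'ddbabab')
  8 → (2, 'dddbabab')
  9 → (1, 'ddddbabab')

SA = [8, 6, 9, 7, 5, 0, 4, 3, 2, 1]
i: (SA[i-1],SA[i]) lcp shared
  1: (8,6) 2 'ab'
  2: (6,9) 0 ''
  3: (9,7) 1 'b'
  4: (7,5) 3 'bab'
  5: (5,0) 0 ''
  6: (0,4) 0 ''
  7: (4,3) 1 'd'
  8: (3,2) 2 'dd'
  9: (2,1) 3 'ddd'

[0, 2, 0, 1, 3, 0, 0, 1, 2, 3]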